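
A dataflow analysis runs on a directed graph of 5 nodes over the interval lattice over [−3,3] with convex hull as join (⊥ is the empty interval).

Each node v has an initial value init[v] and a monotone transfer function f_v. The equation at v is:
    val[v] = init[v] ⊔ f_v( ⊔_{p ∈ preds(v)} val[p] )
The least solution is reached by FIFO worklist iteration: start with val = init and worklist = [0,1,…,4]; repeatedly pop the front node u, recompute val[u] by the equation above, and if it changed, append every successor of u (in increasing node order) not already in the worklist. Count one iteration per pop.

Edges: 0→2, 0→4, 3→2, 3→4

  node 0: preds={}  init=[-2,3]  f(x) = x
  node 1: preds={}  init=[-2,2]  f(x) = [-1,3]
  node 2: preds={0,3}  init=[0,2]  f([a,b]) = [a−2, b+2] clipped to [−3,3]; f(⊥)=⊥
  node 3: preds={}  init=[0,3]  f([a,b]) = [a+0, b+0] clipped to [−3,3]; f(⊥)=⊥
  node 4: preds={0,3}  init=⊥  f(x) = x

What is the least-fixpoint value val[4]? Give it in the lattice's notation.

Worklist (5 pops):
  #1 pop 0: in=⊥ → [-2,3] (no change)
  #2 pop 1: in=⊥ → [-2,3] (was [-2,2]); enqueue []
  #3 pop 2: in=[-2,3] → [-3,3] (was [0,2]); enqueue []
  #4 pop 3: in=⊥ → [0,3] (no change)
  #5 pop 4: in=[-2,3] → [-2,3] (was ⊥); enqueue []

Fixpoint:
  val[0] = [-2,3]
  val[1] = [-2,3]
  val[2] = [-3,3]
  val[3] = [0,3]
  val[4] = [-2,3]

[-2,3]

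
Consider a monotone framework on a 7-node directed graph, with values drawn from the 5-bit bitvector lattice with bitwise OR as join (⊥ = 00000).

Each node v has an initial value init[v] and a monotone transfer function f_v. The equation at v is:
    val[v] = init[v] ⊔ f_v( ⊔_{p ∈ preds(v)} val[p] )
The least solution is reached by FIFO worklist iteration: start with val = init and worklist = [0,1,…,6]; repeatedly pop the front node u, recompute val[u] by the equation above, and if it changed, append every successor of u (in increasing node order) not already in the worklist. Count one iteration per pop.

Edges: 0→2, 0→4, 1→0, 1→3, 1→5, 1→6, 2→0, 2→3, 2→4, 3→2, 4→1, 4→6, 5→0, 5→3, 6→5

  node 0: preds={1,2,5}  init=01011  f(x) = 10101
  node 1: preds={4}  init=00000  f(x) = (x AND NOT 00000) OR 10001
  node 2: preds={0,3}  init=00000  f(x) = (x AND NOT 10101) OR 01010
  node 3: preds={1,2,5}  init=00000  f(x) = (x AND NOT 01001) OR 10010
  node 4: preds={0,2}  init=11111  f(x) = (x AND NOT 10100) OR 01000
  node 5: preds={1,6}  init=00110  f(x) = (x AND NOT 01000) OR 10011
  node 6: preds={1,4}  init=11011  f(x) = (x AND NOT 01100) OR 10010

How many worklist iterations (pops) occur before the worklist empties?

10

Trace (10 dequeues):
  [1] u=0 | in 00110 | out 11111 | prev 01011 | push {}
  [2] u=1 | in 11111 | out 11111 | prev 00000 | push {0}
  [3] u=2 | in 11111 | out 01010 | prev 00000 | push {}
  [4] u=3 | in 11111 | out 10110 | prev 00000 | push {2}
  [5] u=4 | in 11111 | out 11111 | ==
  [6] u=5 | in 11111 | out 10111 | prev 00110 | push {3}
  [7] u=6 | in 11111 | out 11011 | ==
  [8] u=0 | in 11111 | out 11111 | ==
  [9] u=2 | in 11111 | out 01010 | ==
  [10] u=3 | in 11111 | out 10110 | ==

Converged values:
  [0] 11111
  [1] 11111
  [2] 01010
  [3] 10110
  [4] 11111
  [5] 10111
  [6] 11011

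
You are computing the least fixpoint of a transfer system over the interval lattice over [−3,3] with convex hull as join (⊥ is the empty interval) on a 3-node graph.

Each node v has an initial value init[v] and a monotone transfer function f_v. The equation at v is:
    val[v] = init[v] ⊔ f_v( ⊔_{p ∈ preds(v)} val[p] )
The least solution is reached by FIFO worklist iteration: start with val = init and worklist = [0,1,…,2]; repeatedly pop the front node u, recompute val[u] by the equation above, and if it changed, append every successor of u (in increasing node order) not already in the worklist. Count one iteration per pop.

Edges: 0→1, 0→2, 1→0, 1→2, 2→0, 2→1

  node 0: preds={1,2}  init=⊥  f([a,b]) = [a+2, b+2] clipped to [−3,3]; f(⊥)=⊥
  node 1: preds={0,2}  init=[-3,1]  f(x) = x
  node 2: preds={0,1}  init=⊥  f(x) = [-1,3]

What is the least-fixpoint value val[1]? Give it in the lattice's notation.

Worklist (5 pops):
  #1 pop 0: in=[-3,1] → [-1,3] (was ⊥); enqueue []
  #2 pop 1: in=[-1,3] → [-3,3] (was [-3,1]); enqueue [0]
  #3 pop 2: in=[-3,3] → [-1,3] (was ⊥); enqueue [1]
  #4 pop 0: in=[-3,3] → [-1,3] (no change)
  #5 pop 1: in=[-1,3] → [-3,3] (no change)

Fixpoint:
  val[0] = [-1,3]
  val[1] = [-3,3]
  val[2] = [-1,3]

[-3,3]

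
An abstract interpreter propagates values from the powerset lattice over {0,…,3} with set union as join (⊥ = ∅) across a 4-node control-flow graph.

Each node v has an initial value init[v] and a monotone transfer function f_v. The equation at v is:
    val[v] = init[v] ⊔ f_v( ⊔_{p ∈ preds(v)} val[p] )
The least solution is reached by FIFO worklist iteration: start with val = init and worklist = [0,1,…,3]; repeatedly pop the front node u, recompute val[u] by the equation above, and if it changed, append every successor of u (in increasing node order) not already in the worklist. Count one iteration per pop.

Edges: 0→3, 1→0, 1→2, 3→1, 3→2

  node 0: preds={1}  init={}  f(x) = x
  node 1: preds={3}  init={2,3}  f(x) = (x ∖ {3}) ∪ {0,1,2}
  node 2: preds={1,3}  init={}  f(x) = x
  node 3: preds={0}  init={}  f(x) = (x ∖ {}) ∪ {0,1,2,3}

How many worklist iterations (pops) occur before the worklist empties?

Iteration log — 8 steps:
  step 1. node 0  ⊔preds={2,3}  new={2,3}  old={}  +wl: 
  step 2. node 1  ⊔preds={}  new={0,1,2,3}  old={2,3}  +wl: 0
  step 3. node 2  ⊔preds={0,1,2,3}  new={0,1,2,3}  old={}  +wl: 
  step 4. node 3  ⊔preds={2,3}  new={0,1,2,3}  old={}  +wl: 1,2
  step 5. node 0  ⊔preds={0,1,2,3}  new={0,1,2,3}  old={2,3}  +wl: 3
  step 6. node 1  ⊔preds={0,1,2,3}  new={0,1,2,3}  stable
  step 7. node 2  ⊔preds={0,1,2,3}  new={0,1,2,3}  stable
  step 8. node 3  ⊔preds={0,1,2,3}  new={0,1,2,3}  stable

Least fixpoint reached:
  node 0: {0,1,2,3}
  node 1: {0,1,2,3}
  node 2: {0,1,2,3}
  node 3: {0,1,2,3}

8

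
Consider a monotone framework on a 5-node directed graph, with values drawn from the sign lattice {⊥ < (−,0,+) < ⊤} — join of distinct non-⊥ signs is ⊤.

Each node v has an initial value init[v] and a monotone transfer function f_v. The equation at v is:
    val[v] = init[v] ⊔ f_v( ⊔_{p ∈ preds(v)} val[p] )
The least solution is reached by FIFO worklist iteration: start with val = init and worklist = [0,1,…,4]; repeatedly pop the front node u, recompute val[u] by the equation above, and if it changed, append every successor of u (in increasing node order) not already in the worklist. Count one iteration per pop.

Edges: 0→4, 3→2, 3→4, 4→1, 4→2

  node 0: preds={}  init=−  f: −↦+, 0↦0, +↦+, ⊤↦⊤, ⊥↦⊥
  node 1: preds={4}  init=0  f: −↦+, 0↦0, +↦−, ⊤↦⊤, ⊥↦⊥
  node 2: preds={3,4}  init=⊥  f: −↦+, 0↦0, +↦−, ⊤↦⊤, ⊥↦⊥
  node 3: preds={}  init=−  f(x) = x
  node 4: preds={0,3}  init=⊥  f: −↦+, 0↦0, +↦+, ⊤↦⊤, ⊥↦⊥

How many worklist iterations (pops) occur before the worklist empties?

7

Trace (7 dequeues):
  [1] u=0 | in ⊥ | out − | ==
  [2] u=1 | in ⊥ | out 0 | ==
  [3] u=2 | in − | out + | prev ⊥ | push {}
  [4] u=3 | in ⊥ | out − | ==
  [5] u=4 | in − | out + | prev ⊥ | push {1,2}
  [6] u=1 | in + | out ⊤ | prev 0 | push {}
  [7] u=2 | in ⊤ | out ⊤ | prev + | push {}

Converged values:
  [0] −
  [1] ⊤
  [2] ⊤
  [3] −
  [4] +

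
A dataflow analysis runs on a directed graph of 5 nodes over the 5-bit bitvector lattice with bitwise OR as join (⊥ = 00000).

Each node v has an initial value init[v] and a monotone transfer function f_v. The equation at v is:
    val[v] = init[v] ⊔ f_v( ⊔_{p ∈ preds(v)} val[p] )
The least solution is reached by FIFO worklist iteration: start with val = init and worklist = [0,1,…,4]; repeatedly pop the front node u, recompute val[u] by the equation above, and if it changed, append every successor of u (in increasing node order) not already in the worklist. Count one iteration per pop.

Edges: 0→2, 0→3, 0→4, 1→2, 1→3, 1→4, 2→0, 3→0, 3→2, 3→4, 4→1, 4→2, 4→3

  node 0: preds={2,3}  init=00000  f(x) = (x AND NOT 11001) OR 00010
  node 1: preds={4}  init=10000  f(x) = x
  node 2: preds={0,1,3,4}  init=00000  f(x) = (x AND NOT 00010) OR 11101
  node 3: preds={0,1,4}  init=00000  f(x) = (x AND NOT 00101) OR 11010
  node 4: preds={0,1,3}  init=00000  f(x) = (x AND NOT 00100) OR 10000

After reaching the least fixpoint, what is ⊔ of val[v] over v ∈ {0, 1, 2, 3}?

11111

Trace (11 dequeues):
  [1] u=0 | in 00000 | out 00010 | prev 00000 | push {}
  [2] u=1 | in 00000 | out 10000 | ==
  [3] u=2 | in 10010 | out 11101 | prev 00000 | push {0}
  [4] u=3 | in 10010 | out 11010 | prev 00000 | push {2}
  [5] u=4 | in 11010 | out 11010 | prev 00000 | push {1,3}
  [6] u=0 | in 11111 | out 00110 | prev 00010 | push {4}
  [7] u=2 | in 11110 | out 11101 | ==
  [8] u=1 | in 11010 | out 11010 | prev 10000 | push {2}
  [9] u=3 | in 11110 | out 11010 | ==
  [10] u=4 | in 11110 | out 11010 | ==
  [11] u=2 | in 11110 | out 11101 | ==

Converged values:
  [0] 00110
  [1] 11010
  [2] 11101
  [3] 11010
  [4] 11010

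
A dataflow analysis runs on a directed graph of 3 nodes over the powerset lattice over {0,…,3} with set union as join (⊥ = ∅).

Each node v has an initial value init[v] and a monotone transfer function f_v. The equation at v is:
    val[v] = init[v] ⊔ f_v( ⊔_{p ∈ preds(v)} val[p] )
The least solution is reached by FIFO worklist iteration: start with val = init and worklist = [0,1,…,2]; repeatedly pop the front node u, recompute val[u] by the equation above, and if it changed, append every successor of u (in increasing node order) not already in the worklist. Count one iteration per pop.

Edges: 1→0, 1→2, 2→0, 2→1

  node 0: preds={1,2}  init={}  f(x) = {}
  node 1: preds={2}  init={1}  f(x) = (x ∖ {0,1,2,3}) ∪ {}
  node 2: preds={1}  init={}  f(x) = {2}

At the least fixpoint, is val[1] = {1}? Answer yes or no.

Worklist (5 pops):
  #1 pop 0: in={1} → {} (no change)
  #2 pop 1: in={} → {1} (no change)
  #3 pop 2: in={1} → {2} (was {}); enqueue [0,1]
  #4 pop 0: in={1,2} → {} (no change)
  #5 pop 1: in={2} → {1} (no change)

Fixpoint:
  val[0] = {}
  val[1] = {1}
  val[2] = {2}

yes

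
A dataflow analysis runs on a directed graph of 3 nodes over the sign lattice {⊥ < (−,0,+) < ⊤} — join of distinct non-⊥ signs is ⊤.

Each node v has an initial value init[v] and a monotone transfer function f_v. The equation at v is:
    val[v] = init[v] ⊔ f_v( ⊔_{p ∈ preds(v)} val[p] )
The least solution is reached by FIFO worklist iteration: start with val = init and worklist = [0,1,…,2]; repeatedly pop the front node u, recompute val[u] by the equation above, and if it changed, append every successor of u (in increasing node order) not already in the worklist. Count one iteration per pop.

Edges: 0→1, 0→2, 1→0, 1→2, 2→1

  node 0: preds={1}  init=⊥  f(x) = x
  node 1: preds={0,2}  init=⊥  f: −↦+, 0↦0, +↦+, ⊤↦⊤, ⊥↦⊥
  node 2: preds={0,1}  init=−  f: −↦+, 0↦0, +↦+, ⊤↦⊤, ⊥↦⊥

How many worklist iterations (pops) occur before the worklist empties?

Iteration log — 9 steps:
  step 1. node 0  ⊔preds=⊥  new=⊥  stable
  step 2. node 1  ⊔preds=−  new=+  old=⊥  +wl: 0
  step 3. node 2  ⊔preds=+  new=⊤  old=−  +wl: 1
  step 4. node 0  ⊔preds=+  new=+  old=⊥  +wl: 2
  step 5. node 1  ⊔preds=⊤  new=⊤  old=+  +wl: 0
  step 6. node 2  ⊔preds=⊤  new=⊤  stable
  step 7. node 0  ⊔preds=⊤  new=⊤  old=+  +wl: 1,2
  step 8. node 1  ⊔preds=⊤  new=⊤  stable
  step 9. node 2  ⊔preds=⊤  new=⊤  stable

Least fixpoint reached:
  node 0: ⊤
  node 1: ⊤
  node 2: ⊤

9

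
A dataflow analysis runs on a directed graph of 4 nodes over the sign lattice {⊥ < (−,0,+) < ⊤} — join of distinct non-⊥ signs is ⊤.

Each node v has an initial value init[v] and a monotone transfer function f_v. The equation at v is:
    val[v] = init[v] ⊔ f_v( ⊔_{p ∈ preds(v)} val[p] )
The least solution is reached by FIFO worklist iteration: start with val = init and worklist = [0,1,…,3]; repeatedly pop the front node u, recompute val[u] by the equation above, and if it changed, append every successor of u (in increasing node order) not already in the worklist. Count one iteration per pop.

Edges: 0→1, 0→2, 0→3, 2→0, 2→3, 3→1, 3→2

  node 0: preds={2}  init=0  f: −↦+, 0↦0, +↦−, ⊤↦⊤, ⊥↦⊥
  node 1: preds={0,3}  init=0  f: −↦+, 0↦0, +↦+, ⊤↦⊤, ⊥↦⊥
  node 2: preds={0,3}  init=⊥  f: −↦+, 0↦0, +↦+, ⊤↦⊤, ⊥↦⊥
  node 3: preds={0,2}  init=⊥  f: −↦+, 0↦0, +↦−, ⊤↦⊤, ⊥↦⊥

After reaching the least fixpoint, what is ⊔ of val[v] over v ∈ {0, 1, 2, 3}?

Trace (7 dequeues):
  [1] u=0 | in ⊥ | out 0 | ==
  [2] u=1 | in 0 | out 0 | ==
  [3] u=2 | in 0 | out 0 | prev ⊥ | push {0}
  [4] u=3 | in 0 | out 0 | prev ⊥ | push {1,2}
  [5] u=0 | in 0 | out 0 | ==
  [6] u=1 | in 0 | out 0 | ==
  [7] u=2 | in 0 | out 0 | ==

Converged values:
  [0] 0
  [1] 0
  [2] 0
  [3] 0

0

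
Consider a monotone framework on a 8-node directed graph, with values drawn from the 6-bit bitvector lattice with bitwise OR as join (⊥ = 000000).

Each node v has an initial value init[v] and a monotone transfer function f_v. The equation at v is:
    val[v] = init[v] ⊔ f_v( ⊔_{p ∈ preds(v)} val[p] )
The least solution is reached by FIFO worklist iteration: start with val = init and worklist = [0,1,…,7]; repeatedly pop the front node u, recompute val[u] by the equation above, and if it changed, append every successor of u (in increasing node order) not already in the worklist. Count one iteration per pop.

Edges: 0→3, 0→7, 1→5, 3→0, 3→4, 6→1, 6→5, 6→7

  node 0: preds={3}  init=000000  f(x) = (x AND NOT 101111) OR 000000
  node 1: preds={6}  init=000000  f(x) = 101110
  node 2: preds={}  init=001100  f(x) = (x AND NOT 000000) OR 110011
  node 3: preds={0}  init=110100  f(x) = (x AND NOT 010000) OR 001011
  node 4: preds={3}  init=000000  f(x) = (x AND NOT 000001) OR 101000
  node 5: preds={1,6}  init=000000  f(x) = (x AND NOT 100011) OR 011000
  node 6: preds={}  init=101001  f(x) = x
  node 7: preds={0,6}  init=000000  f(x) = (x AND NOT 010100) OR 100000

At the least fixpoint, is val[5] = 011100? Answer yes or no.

Worklist (9 pops):
  #1 pop 0: in=110100 → 010000 (was 000000); enqueue []
  #2 pop 1: in=101001 → 101110 (was 000000); enqueue []
  #3 pop 2: in=000000 → 111111 (was 001100); enqueue []
  #4 pop 3: in=010000 → 111111 (was 110100); enqueue [0]
  #5 pop 4: in=111111 → 111110 (was 000000); enqueue []
  #6 pop 5: in=101111 → 011100 (was 000000); enqueue []
  #7 pop 6: in=000000 → 101001 (no change)
  #8 pop 7: in=111001 → 101001 (was 000000); enqueue []
  #9 pop 0: in=111111 → 010000 (no change)

Fixpoint:
  val[0] = 010000
  val[1] = 101110
  val[2] = 111111
  val[3] = 111111
  val[4] = 111110
  val[5] = 011100
  val[6] = 101001
  val[7] = 101001

yes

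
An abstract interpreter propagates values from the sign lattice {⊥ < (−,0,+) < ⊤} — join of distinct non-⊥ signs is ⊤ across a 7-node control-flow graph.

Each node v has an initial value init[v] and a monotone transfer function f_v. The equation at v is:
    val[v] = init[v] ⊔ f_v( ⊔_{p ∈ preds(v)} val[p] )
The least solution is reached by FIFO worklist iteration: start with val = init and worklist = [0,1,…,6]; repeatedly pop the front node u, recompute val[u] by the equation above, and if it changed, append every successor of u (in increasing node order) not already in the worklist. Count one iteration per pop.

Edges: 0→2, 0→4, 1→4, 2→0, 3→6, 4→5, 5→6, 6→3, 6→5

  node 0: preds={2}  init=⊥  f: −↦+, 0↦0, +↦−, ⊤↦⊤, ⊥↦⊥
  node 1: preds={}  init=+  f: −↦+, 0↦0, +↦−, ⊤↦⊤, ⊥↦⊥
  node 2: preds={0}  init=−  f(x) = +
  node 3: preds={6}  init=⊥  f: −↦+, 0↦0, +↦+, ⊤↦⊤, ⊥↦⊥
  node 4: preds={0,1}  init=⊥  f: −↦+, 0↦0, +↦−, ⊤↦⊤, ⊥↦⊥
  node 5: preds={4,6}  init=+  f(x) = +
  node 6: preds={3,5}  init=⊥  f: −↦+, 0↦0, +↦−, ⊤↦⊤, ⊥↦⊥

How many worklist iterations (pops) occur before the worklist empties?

Trace (14 dequeues):
  [1] u=0 | in − | out + | prev ⊥ | push {}
  [2] u=1 | in ⊥ | out + | ==
  [3] u=2 | in + | out ⊤ | prev − | push {0}
  [4] u=3 | in ⊥ | out ⊥ | ==
  [5] u=4 | in + | out − | prev ⊥ | push {}
  [6] u=5 | in − | out + | ==
  [7] u=6 | in + | out − | prev ⊥ | push {3,5}
  [8] u=0 | in ⊤ | out ⊤ | prev + | push {2,4}
  [9] u=3 | in − | out + | prev ⊥ | push {6}
  [10] u=5 | in − | out + | ==
  [11] u=2 | in ⊤ | out ⊤ | ==
  [12] u=4 | in ⊤ | out ⊤ | prev − | push {5}
  [13] u=6 | in + | out − | ==
  [14] u=5 | in ⊤ | out + | ==

Converged values:
  [0] ⊤
  [1] +
  [2] ⊤
  [3] +
  [4] ⊤
  [5] +
  [6] −

14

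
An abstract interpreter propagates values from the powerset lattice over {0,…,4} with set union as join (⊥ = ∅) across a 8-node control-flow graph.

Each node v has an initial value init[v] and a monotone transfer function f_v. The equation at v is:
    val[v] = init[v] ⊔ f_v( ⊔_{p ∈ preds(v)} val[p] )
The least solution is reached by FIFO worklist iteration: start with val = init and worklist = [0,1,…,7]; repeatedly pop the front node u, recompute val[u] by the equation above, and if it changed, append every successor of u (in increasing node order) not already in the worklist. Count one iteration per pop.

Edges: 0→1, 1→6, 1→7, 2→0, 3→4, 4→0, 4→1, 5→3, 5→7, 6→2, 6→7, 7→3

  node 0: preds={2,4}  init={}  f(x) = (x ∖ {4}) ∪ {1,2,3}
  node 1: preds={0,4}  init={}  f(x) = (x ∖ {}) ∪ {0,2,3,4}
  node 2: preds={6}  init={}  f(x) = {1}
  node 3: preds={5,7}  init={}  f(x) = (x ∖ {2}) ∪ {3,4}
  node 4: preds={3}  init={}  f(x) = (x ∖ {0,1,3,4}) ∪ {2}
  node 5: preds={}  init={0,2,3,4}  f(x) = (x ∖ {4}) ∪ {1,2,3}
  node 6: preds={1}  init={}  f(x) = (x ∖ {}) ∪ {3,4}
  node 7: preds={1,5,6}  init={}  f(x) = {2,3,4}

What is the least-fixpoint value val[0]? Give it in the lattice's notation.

{1,2,3}

Iteration log — 13 steps:
  step 1. node 0  ⊔preds={}  new={1,2,3}  old={}  +wl: 
  step 2. node 1  ⊔preds={1,2,3}  new={0,1,2,3,4}  old={}  +wl: 
  step 3. node 2  ⊔preds={}  new={1}  old={}  +wl: 0
  step 4. node 3  ⊔preds={0,2,3,4}  new={0,3,4}  old={}  +wl: 
  step 5. node 4  ⊔preds={0,3,4}  new={2}  old={}  +wl: 1
  step 6. node 5  ⊔preds={}  new={0,1,2,3,4}  old={0,2,3,4}  +wl: 3
  step 7. node 6  ⊔preds={0,1,2,3,4}  new={0,1,2,3,4}  old={}  +wl: 2
  step 8. node 7  ⊔preds={0,1,2,3,4}  new={2,3,4}  old={}  +wl: 
  step 9. node 0  ⊔preds={1,2}  new={1,2,3}  stable
  step 10. node 1  ⊔preds={1,2,3}  new={0,1,2,3,4}  stable
  step 11. node 3  ⊔preds={0,1,2,3,4}  new={0,1,3,4}  old={0,3,4}  +wl: 4
  step 12. node 2  ⊔preds={0,1,2,3,4}  new={1}  stable
  step 13. node 4  ⊔preds={0,1,3,4}  new={2}  stable

Least fixpoint reached:
  node 0: {1,2,3}
  node 1: {0,1,2,3,4}
  node 2: {1}
  node 3: {0,1,3,4}
  node 4: {2}
  node 5: {0,1,2,3,4}
  node 6: {0,1,2,3,4}
  node 7: {2,3,4}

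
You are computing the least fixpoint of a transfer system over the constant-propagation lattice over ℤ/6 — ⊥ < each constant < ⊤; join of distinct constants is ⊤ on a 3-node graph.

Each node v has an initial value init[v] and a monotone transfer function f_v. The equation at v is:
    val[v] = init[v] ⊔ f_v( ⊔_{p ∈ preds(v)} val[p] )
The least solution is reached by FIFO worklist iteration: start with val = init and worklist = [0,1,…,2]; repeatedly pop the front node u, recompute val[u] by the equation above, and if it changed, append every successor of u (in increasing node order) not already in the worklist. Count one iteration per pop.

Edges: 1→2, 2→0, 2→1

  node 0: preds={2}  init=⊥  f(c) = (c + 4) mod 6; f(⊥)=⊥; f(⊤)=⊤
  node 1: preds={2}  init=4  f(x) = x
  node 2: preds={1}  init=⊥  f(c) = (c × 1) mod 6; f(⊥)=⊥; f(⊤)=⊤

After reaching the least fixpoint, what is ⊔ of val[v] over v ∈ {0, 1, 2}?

⊤

Iteration log — 5 steps:
  step 1. node 0  ⊔preds=⊥  new=⊥  stable
  step 2. node 1  ⊔preds=⊥  new=4  stable
  step 3. node 2  ⊔preds=4  new=4  old=⊥  +wl: 0,1
  step 4. node 0  ⊔preds=4  new=2  old=⊥  +wl: 
  step 5. node 1  ⊔preds=4  new=4  stable

Least fixpoint reached:
  node 0: 2
  node 1: 4
  node 2: 4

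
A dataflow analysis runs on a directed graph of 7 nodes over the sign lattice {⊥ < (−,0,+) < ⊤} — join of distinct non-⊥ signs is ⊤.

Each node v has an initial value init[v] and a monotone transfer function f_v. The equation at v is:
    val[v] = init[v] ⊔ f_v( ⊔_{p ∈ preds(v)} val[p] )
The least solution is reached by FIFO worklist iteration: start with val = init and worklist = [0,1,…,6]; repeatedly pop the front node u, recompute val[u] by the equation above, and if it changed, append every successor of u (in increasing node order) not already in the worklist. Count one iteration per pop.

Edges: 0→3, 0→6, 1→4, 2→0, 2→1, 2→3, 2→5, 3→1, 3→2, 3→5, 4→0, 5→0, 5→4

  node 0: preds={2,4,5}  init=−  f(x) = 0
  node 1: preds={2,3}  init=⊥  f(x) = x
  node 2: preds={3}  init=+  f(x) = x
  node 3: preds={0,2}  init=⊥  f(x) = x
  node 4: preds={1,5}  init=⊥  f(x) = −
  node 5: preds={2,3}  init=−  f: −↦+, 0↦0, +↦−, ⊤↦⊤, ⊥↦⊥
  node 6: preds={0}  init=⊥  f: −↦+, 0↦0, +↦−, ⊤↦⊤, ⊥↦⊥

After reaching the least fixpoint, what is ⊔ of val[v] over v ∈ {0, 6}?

Worklist (14 pops):
  #1 pop 0: in=⊤ → ⊤ (was −); enqueue []
  #2 pop 1: in=+ → + (was ⊥); enqueue []
  #3 pop 2: in=⊥ → + (no change)
  #4 pop 3: in=⊤ → ⊤ (was ⊥); enqueue [1,2]
  #5 pop 4: in=⊤ → − (was ⊥); enqueue [0]
  #6 pop 5: in=⊤ → ⊤ (was −); enqueue [4]
  #7 pop 6: in=⊤ → ⊤ (was ⊥); enqueue []
  #8 pop 1: in=⊤ → ⊤ (was +); enqueue []
  #9 pop 2: in=⊤ → ⊤ (was +); enqueue [1,3,5]
  #10 pop 0: in=⊤ → ⊤ (no change)
  #11 pop 4: in=⊤ → − (no change)
  #12 pop 1: in=⊤ → ⊤ (no change)
  #13 pop 3: in=⊤ → ⊤ (no change)
  #14 pop 5: in=⊤ → ⊤ (no change)

Fixpoint:
  val[0] = ⊤
  val[1] = ⊤
  val[2] = ⊤
  val[3] = ⊤
  val[4] = −
  val[5] = ⊤
  val[6] = ⊤

⊤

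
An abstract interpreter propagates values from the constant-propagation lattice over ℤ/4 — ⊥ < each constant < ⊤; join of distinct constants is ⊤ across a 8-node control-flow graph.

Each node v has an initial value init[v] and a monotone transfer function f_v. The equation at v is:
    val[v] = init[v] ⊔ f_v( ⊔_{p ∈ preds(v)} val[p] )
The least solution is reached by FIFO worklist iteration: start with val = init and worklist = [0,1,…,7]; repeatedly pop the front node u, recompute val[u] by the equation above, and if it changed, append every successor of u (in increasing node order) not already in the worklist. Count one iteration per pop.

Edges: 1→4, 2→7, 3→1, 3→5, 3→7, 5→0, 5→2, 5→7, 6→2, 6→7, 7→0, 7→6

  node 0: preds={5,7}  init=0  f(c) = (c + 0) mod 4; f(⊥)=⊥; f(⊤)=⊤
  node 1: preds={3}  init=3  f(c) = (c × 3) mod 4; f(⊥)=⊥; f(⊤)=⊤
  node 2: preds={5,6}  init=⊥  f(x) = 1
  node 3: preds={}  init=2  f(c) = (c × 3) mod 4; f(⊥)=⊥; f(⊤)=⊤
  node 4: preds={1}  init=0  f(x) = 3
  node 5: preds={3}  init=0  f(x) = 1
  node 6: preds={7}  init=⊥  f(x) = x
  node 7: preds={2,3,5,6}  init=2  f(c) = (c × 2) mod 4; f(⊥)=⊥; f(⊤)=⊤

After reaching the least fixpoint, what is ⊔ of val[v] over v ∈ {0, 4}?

Worklist (13 pops):
  #1 pop 0: in=⊤ → ⊤ (was 0); enqueue []
  #2 pop 1: in=2 → ⊤ (was 3); enqueue []
  #3 pop 2: in=0 → 1 (was ⊥); enqueue []
  #4 pop 3: in=⊥ → 2 (no change)
  #5 pop 4: in=⊤ → ⊤ (was 0); enqueue []
  #6 pop 5: in=2 → ⊤ (was 0); enqueue [0,2]
  #7 pop 6: in=2 → 2 (was ⊥); enqueue []
  #8 pop 7: in=⊤ → ⊤ (was 2); enqueue [6]
  #9 pop 0: in=⊤ → ⊤ (no change)
  #10 pop 2: in=⊤ → 1 (no change)
  #11 pop 6: in=⊤ → ⊤ (was 2); enqueue [2,7]
  #12 pop 2: in=⊤ → 1 (no change)
  #13 pop 7: in=⊤ → ⊤ (no change)

Fixpoint:
  val[0] = ⊤
  val[1] = ⊤
  val[2] = 1
  val[3] = 2
  val[4] = ⊤
  val[5] = ⊤
  val[6] = ⊤
  val[7] = ⊤

⊤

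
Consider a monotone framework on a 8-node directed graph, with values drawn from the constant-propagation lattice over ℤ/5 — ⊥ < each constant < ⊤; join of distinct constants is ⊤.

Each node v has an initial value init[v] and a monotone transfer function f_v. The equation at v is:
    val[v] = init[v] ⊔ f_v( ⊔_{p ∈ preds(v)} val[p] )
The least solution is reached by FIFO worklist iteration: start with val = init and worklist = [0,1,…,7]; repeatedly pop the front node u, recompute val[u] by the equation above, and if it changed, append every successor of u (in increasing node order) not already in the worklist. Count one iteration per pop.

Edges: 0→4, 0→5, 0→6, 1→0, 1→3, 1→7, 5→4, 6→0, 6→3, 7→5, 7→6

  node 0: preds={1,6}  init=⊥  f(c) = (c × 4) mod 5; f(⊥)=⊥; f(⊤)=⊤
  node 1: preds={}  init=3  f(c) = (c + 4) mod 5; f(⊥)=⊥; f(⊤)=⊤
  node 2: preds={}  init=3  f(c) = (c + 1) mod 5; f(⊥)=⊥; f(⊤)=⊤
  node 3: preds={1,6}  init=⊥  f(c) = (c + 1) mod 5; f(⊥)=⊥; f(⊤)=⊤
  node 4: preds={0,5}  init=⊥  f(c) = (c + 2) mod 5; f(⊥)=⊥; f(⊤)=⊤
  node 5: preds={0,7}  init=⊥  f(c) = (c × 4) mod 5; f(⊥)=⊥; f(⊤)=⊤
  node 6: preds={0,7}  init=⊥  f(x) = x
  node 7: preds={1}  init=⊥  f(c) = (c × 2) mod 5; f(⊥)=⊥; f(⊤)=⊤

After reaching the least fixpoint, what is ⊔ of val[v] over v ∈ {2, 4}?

⊤

Iteration log — 16 steps:
  step 1. node 0  ⊔preds=3  new=2  old=⊥  +wl: 
  step 2. node 1  ⊔preds=⊥  new=3  stable
  step 3. node 2  ⊔preds=⊥  new=3  stable
  step 4. node 3  ⊔preds=3  new=4  old=⊥  +wl: 
  step 5. node 4  ⊔preds=2  new=4  old=⊥  +wl: 
  step 6. node 5  ⊔preds=2  new=3  old=⊥  +wl: 4
  step 7. node 6  ⊔preds=2  new=2  old=⊥  +wl: 0,3
  step 8. node 7  ⊔preds=3  new=1  old=⊥  +wl: 5,6
  step 9. node 4  ⊔preds=⊤  new=⊤  old=4  +wl: 
  step 10. node 0  ⊔preds=⊤  new=⊤  old=2  +wl: 4
  step 11. node 3  ⊔preds=⊤  new=⊤  old=4  +wl: 
  step 12. node 5  ⊔preds=⊤  new=⊤  old=3  +wl: 
  step 13. node 6  ⊔preds=⊤  new=⊤  old=2  +wl: 0,3
  step 14. node 4  ⊔preds=⊤  new=⊤  stable
  step 15. node 0  ⊔preds=⊤  new=⊤  stable
  step 16. node 3  ⊔preds=⊤  new=⊤  stable

Least fixpoint reached:
  node 0: ⊤
  node 1: 3
  node 2: 3
  node 3: ⊤
  node 4: ⊤
  node 5: ⊤
  node 6: ⊤
  node 7: 1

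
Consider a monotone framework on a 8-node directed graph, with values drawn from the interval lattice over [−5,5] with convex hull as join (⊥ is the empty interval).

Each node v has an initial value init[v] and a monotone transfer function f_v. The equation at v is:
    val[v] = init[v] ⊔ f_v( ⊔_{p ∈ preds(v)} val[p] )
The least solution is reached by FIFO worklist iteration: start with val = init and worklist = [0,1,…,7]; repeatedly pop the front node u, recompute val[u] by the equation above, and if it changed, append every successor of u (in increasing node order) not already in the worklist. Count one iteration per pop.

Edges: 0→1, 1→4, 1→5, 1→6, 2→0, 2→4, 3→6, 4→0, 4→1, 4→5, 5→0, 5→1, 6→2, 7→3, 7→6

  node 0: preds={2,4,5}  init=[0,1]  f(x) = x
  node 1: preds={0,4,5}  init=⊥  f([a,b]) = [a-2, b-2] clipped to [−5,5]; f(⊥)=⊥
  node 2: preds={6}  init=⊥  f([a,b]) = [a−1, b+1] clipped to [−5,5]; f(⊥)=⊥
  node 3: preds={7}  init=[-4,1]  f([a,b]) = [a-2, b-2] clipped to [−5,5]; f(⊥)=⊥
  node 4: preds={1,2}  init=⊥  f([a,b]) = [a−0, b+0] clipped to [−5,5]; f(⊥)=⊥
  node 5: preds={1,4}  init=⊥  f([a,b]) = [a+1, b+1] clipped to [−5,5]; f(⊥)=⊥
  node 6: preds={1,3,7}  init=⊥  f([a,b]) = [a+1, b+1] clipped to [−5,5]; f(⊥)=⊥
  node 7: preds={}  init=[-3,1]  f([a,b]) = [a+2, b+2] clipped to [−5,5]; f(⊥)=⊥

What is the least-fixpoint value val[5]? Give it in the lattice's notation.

Trace (36 dequeues):
  [1] u=0 | in ⊥ | out [0,1] | ==
  [2] u=1 | in [0,1] | out [-2,-1] | prev ⊥ | push {}
  [3] u=2 | in ⊥ | out ⊥ | ==
  [4] u=3 | in [-3,1] | out [-5,1] | prev [-4,1] | push {}
  [5] u=4 | in [-2,-1] | out [-2,-1] | prev ⊥ | push {0,1}
  [6] u=5 | in [-2,-1] | out [-1,0] | prev ⊥ | push {}
  [7] u=6 | in [-5,1] | out [-4,2] | prev ⊥ | push {2}
  [8] u=7 | in ⊥ | out [-3,1] | ==
  [9] u=0 | in [-2,0] | out [-2,1] | prev [0,1] | push {}
  [10] u=1 | in [-2,1] | out [-4,-1] | prev [-2,-1] | push {4,5,6}
  [11] u=2 | in [-4,2] | out [-5,3] | prev ⊥ | push {0}
  [12] u=4 | in [-5,3] | out [-5,3] | prev [-2,-1] | push {1}
  [13] u=5 | in [-5,3] | out [-4,4] | prev [-1,0] | push {}
  [14] u=6 | in [-5,1] | out [-4,2] | ==
  [15] u=0 | in [-5,4] | out [-5,4] | prev [-2,1] | push {}
  [16] u=1 | in [-5,4] | out [-5,2] | prev [-4,-1] | push {4,5,6}
  [17] u=4 | in [-5,3] | out [-5,3] | ==
  [18] u=5 | in [-5,3] | out [-4,4] | ==
  [19] u=6 | in [-5,2] | out [-4,3] | prev [-4,2] | push {2}
  [20] u=2 | in [-4,3] | out [-5,4] | prev [-5,3] | push {0,4}
  [21] u=0 | in [-5,4] | out [-5,4] | ==
  [22] u=4 | in [-5,4] | out [-5,4] | prev [-5,3] | push {0,1,5}
  [23] u=0 | in [-5,4] | out [-5,4] | ==
  [24] u=1 | in [-5,4] | out [-5,2] | ==
  [25] u=5 | in [-5,4] | out [-4,5] | prev [-4,4] | push {0,1}
  [26] u=0 | in [-5,5] | out [-5,5] | prev [-5,4] | push {}
  [27] u=1 | in [-5,5] | out [-5,3] | prev [-5,2] | push {4,5,6}
  [28] u=4 | in [-5,4] | out [-5,4] | ==
  [29] u=5 | in [-5,4] | out [-4,5] | ==
  [30] u=6 | in [-5,3] | out [-4,4] | prev [-4,3] | push {2}
  [31] u=2 | in [-4,4] | out [-5,5] | prev [-5,4] | push {0,4}
  [32] u=0 | in [-5,5] | out [-5,5] | ==
  [33] u=4 | in [-5,5] | out [-5,5] | prev [-5,4] | push {0,1,5}
  [34] u=0 | in [-5,5] | out [-5,5] | ==
  [35] u=1 | in [-5,5] | out [-5,3] | ==
  [36] u=5 | in [-5,5] | out [-4,5] | ==

Converged values:
  [0] [-5,5]
  [1] [-5,3]
  [2] [-5,5]
  [3] [-5,1]
  [4] [-5,5]
  [5] [-4,5]
  [6] [-4,4]
  [7] [-3,1]

[-4,5]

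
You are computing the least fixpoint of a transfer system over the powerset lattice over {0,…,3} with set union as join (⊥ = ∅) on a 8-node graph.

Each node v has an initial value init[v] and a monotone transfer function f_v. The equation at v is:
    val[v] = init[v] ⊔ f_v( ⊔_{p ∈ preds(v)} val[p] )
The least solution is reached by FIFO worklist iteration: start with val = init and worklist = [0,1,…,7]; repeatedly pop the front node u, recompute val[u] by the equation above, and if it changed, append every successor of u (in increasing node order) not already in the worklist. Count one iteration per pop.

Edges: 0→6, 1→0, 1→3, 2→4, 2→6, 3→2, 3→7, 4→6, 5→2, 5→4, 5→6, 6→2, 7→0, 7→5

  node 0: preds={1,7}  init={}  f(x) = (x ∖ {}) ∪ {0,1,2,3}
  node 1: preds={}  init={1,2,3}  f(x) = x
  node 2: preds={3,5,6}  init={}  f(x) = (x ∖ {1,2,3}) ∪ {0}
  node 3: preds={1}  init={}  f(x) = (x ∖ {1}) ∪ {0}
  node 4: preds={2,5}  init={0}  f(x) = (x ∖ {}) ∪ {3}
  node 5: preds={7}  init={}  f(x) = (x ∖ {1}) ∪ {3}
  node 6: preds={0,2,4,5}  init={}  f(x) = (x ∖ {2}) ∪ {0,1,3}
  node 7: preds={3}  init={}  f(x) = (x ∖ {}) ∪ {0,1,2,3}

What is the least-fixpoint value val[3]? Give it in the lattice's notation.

Worklist (15 pops):
  #1 pop 0: in={1,2,3} → {0,1,2,3} (was {}); enqueue []
  #2 pop 1: in={} → {1,2,3} (no change)
  #3 pop 2: in={} → {0} (was {}); enqueue []
  #4 pop 3: in={1,2,3} → {0,2,3} (was {}); enqueue [2]
  #5 pop 4: in={0} → {0,3} (was {0}); enqueue []
  #6 pop 5: in={} → {3} (was {}); enqueue [4]
  #7 pop 6: in={0,1,2,3} → {0,1,3} (was {}); enqueue []
  #8 pop 7: in={0,2,3} → {0,1,2,3} (was {}); enqueue [0,5]
  #9 pop 2: in={0,1,2,3} → {0} (no change)
  #10 pop 4: in={0,3} → {0,3} (no change)
  #11 pop 0: in={0,1,2,3} → {0,1,2,3} (no change)
  #12 pop 5: in={0,1,2,3} → {0,2,3} (was {3}); enqueue [2,4,6]
  #13 pop 2: in={0,1,2,3} → {0} (no change)
  #14 pop 4: in={0,2,3} → {0,2,3} (was {0,3}); enqueue []
  #15 pop 6: in={0,1,2,3} → {0,1,3} (no change)

Fixpoint:
  val[0] = {0,1,2,3}
  val[1] = {1,2,3}
  val[2] = {0}
  val[3] = {0,2,3}
  val[4] = {0,2,3}
  val[5] = {0,2,3}
  val[6] = {0,1,3}
  val[7] = {0,1,2,3}

{0,2,3}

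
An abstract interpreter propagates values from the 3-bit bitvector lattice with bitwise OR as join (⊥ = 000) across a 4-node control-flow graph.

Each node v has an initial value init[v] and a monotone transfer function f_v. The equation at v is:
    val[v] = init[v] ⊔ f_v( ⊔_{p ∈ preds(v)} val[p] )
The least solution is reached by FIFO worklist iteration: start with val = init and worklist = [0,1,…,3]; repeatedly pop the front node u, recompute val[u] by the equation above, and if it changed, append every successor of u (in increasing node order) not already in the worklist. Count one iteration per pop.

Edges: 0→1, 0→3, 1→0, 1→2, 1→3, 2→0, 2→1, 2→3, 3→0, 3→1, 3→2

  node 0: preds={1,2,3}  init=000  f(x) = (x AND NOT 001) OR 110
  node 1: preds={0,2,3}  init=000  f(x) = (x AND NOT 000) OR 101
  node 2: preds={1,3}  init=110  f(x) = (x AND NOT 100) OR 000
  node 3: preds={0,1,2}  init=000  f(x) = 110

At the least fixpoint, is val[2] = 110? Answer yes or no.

Worklist (7 pops):
  #1 pop 0: in=110 → 110 (was 000); enqueue []
  #2 pop 1: in=110 → 111 (was 000); enqueue [0]
  #3 pop 2: in=111 → 111 (was 110); enqueue [1]
  #4 pop 3: in=111 → 110 (was 000); enqueue [2]
  #5 pop 0: in=111 → 110 (no change)
  #6 pop 1: in=111 → 111 (no change)
  #7 pop 2: in=111 → 111 (no change)

Fixpoint:
  val[0] = 110
  val[1] = 111
  val[2] = 111
  val[3] = 110

no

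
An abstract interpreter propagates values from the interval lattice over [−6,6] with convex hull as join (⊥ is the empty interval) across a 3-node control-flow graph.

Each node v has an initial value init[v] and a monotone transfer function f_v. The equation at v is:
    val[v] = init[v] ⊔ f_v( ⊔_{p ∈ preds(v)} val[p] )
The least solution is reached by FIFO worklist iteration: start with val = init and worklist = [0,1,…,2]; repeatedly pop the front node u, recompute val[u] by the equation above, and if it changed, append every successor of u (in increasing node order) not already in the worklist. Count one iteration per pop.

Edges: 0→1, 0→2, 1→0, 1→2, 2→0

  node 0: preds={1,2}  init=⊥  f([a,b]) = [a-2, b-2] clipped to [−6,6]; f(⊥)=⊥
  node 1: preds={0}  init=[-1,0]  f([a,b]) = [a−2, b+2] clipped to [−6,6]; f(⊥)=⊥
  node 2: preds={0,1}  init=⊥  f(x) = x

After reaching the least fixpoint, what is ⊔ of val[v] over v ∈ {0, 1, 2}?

Trace (7 dequeues):
  [1] u=0 | in [-1,0] | out [-3,-2] | prev ⊥ | push {}
  [2] u=1 | in [-3,-2] | out [-5,0] | prev [-1,0] | push {0}
  [3] u=2 | in [-5,0] | out [-5,0] | prev ⊥ | push {}
  [4] u=0 | in [-5,0] | out [-6,-2] | prev [-3,-2] | push {1,2}
  [5] u=1 | in [-6,-2] | out [-6,0] | prev [-5,0] | push {0}
  [6] u=2 | in [-6,0] | out [-6,0] | prev [-5,0] | push {}
  [7] u=0 | in [-6,0] | out [-6,-2] | ==

Converged values:
  [0] [-6,-2]
  [1] [-6,0]
  [2] [-6,0]

[-6,0]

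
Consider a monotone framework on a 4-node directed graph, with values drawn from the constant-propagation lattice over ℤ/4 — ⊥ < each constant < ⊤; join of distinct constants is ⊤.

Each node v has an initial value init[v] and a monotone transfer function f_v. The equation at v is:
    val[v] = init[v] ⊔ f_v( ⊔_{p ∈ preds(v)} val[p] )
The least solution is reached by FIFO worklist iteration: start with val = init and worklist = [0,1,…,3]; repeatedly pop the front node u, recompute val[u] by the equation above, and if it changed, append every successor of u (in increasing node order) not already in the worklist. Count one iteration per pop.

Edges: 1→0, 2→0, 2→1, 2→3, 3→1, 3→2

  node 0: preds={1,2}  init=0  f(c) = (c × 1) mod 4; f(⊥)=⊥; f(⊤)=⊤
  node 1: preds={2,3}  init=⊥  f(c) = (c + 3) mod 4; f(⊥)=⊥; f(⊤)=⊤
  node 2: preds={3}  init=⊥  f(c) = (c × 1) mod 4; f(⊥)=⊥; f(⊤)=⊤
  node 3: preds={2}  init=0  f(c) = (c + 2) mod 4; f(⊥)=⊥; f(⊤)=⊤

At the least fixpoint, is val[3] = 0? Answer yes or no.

no

Iteration log — 10 steps:
  step 1. node 0  ⊔preds=⊥  new=0  stable
  step 2. node 1  ⊔preds=0  new=3  old=⊥  +wl: 0
  step 3. node 2  ⊔preds=0  new=0  old=⊥  +wl: 1
  step 4. node 3  ⊔preds=0  new=⊤  old=0  +wl: 2
  step 5. node 0  ⊔preds=⊤  new=⊤  old=0  +wl: 
  step 6. node 1  ⊔preds=⊤  new=⊤  old=3  +wl: 0
  step 7. node 2  ⊔preds=⊤  new=⊤  old=0  +wl: 1,3
  step 8. node 0  ⊔preds=⊤  new=⊤  stable
  step 9. node 1  ⊔preds=⊤  new=⊤  stable
  step 10. node 3  ⊔preds=⊤  new=⊤  stable

Least fixpoint reached:
  node 0: ⊤
  node 1: ⊤
  node 2: ⊤
  node 3: ⊤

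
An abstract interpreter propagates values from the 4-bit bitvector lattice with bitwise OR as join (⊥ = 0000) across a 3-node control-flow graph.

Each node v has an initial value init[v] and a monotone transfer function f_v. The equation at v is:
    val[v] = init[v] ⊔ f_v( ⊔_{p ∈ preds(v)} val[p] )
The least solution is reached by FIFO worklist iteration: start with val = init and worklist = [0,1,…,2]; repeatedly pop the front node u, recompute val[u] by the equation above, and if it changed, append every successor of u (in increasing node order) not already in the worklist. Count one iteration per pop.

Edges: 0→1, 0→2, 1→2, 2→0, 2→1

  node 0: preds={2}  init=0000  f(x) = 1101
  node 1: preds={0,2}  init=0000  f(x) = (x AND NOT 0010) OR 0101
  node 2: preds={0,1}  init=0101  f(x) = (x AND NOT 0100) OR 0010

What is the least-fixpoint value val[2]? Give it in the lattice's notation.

Trace (5 dequeues):
  [1] u=0 | in 0101 | out 1101 | prev 0000 | push {}
  [2] u=1 | in 1101 | out 1101 | prev 0000 | push {}
  [3] u=2 | in 1101 | out 1111 | prev 0101 | push {0,1}
  [4] u=0 | in 1111 | out 1101 | ==
  [5] u=1 | in 1111 | out 1101 | ==

Converged values:
  [0] 1101
  [1] 1101
  [2] 1111

1111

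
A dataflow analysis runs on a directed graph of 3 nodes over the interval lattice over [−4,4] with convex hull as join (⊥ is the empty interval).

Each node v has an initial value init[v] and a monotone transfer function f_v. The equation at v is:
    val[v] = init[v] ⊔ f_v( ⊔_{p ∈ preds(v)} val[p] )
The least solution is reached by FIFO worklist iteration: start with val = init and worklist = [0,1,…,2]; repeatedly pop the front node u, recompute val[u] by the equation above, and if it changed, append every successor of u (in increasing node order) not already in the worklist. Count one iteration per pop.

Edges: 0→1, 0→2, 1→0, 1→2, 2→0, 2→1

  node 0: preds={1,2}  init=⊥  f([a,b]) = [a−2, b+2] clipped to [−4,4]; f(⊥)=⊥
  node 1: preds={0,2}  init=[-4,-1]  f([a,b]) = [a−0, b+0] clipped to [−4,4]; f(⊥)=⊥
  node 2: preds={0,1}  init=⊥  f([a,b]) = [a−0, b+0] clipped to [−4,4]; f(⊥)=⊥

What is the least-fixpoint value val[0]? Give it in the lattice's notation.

Iteration log — 11 steps:
  step 1. node 0  ⊔preds=[-4,-1]  new=[-4,1]  old=⊥  +wl: 
  step 2. node 1  ⊔preds=[-4,1]  new=[-4,1]  old=[-4,-1]  +wl: 0
  step 3. node 2  ⊔preds=[-4,1]  new=[-4,1]  old=⊥  +wl: 1
  step 4. node 0  ⊔preds=[-4,1]  new=[-4,3]  old=[-4,1]  +wl: 2
  step 5. node 1  ⊔preds=[-4,3]  new=[-4,3]  old=[-4,1]  +wl: 0
  step 6. node 2  ⊔preds=[-4,3]  new=[-4,3]  old=[-4,1]  +wl: 1
  step 7. node 0  ⊔preds=[-4,3]  new=[-4,4]  old=[-4,3]  +wl: 2
  step 8. node 1  ⊔preds=[-4,4]  new=[-4,4]  old=[-4,3]  +wl: 0
  step 9. node 2  ⊔preds=[-4,4]  new=[-4,4]  old=[-4,3]  +wl: 1
  step 10. node 0  ⊔preds=[-4,4]  new=[-4,4]  stable
  step 11. node 1  ⊔preds=[-4,4]  new=[-4,4]  stable

Least fixpoint reached:
  node 0: [-4,4]
  node 1: [-4,4]
  node 2: [-4,4]

[-4,4]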